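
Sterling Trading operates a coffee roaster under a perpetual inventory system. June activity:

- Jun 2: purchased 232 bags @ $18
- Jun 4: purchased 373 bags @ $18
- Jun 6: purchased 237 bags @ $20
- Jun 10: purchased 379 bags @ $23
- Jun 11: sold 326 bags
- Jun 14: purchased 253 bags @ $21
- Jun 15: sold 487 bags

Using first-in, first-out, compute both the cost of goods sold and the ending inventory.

COGS = $15,050; ending inventory = $14,610

Jun 11, 326 sold [FIFO — oldest first]: 232 @ $18 + 94 @ $18 = $5,868
Jun 15, 487 sold [FIFO — oldest first]: 279 @ $18 + 208 @ $20 = $9,182
Total COGS = $5,868 + $9,182 = $15,050
Ending inventory: 29 @ $20 + 379 @ $23 + 253 @ $21 = $14,610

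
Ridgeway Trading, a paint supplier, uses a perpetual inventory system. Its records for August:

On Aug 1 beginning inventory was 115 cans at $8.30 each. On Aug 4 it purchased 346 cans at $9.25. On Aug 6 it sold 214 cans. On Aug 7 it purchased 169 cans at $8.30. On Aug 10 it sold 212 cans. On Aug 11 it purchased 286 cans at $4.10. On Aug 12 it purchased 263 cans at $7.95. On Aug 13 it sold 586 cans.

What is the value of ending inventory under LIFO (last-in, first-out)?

Ending inventory = $1,435.50

Aug 6, 214 sold [LIFO — newest first]: 214 @ $9.25 = $1,979.50
Aug 10, 212 sold [LIFO — newest first]: 169 @ $8.30 + 43 @ $9.25 = $1,800.45
Aug 13, 586 sold [LIFO — newest first]: 263 @ $7.95 + 286 @ $4.10 + 37 @ $9.25 = $3,605.70
Total COGS = $1,979.50 + $1,800.45 + $3,605.70 = $7,385.65
Ending inventory: 115 @ $8.30 + 52 @ $9.25 = $1,435.50
Check: goods available $8,821.15 = COGS $7,385.65 + ending $1,435.50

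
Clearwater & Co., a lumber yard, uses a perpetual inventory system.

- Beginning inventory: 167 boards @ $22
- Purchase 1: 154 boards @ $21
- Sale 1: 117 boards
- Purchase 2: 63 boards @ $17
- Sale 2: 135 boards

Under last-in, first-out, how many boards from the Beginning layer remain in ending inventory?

Sale 1 (117) [LIFO — newest first]: 117 @ $21 = $2,457
Sale 2 (135) [LIFO — newest first]: 63 @ $17 + 37 @ $21 + 35 @ $22 = $2,618
Total COGS = $2,457 + $2,618 = $5,075
Ending inventory: 132 @ $22 = $2,904

132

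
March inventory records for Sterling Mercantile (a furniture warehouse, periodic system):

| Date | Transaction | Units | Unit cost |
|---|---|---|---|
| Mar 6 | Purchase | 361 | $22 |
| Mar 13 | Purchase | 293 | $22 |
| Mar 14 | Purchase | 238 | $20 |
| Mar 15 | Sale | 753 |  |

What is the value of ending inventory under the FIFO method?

Ending inventory = $2,780

Mar 15, 753 sold [FIFO — oldest first]: 361 @ $22 + 293 @ $22 + 99 @ $20 = $16,368
Ending inventory: 139 @ $20 = $2,780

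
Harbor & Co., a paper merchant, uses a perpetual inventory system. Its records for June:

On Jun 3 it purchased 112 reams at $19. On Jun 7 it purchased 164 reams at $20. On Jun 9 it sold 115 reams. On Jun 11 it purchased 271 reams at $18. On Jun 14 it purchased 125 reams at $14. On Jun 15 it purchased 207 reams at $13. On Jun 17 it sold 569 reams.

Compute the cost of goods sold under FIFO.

Jun 9, 115 sold [FIFO — oldest first]: 112 @ $19 + 3 @ $20 = $2,188
Jun 17, 569 sold [FIFO — oldest first]: 161 @ $20 + 271 @ $18 + 125 @ $14 + 12 @ $13 = $10,004
Total COGS = $2,188 + $10,004 = $12,192
Ending inventory: 195 @ $13 = $2,535

COGS = $12,192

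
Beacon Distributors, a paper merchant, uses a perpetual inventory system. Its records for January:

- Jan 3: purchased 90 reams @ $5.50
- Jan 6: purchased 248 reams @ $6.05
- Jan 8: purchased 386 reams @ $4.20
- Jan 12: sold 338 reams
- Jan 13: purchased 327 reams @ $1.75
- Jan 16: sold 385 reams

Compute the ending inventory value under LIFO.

Jan 12, 338 sold [LIFO — newest first]: 338 @ $4.20 = $1,419.60
Jan 16, 385 sold [LIFO — newest first]: 327 @ $1.75 + 48 @ $4.20 + 10 @ $6.05 = $834.35
Total COGS = $1,419.60 + $834.35 = $2,253.95
Ending inventory: 90 @ $5.50 + 238 @ $6.05 = $1,934.90
Check: goods available $4,188.85 = COGS $2,253.95 + ending $1,934.90

Ending inventory = $1,934.90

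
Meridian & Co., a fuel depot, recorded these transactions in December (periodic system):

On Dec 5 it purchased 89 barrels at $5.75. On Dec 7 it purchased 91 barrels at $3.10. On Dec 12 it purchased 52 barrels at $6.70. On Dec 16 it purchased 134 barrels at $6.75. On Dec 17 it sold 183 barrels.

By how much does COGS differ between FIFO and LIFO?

FIFO COGS: 89 @ $5.75 + 91 @ $3.10 + 3 @ $6.70 = $813.95
LIFO COGS: 134 @ $6.75 + 49 @ $6.70 = $1,232.80
Difference = |$813.95 − $1,232.80| = $418.85

$418.85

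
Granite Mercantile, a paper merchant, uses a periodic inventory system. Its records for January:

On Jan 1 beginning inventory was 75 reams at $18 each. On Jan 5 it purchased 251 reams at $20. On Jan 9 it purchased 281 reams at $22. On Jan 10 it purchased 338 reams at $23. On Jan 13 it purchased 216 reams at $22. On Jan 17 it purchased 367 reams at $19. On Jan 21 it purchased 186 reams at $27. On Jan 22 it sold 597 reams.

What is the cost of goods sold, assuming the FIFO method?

COGS = $12,332

Jan 22, 597 sold [FIFO — oldest first]: 75 @ $18 + 251 @ $20 + 271 @ $22 = $12,332
Ending inventory: 10 @ $22 + 338 @ $23 + 216 @ $22 + 367 @ $19 + 186 @ $27 = $24,741
Check: goods available $37,073 = COGS $12,332 + ending $24,741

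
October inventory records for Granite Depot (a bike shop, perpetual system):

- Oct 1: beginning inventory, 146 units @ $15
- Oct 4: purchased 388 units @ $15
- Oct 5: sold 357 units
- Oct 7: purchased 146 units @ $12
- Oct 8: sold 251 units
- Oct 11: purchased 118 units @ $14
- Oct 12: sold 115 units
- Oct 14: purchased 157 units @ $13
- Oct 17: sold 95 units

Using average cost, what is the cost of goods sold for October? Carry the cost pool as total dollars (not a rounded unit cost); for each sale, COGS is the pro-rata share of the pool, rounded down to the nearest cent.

After Oct 1: 146 on hand, pool $2,190.00 (≈ $15.0000 each)
After Oct 4: 534 on hand, pool $8,010.00 (≈ $15.0000 each)
Oct 5, sell 357: 357/534 × $8,010.00 → $5,355.00
After Oct 7: 323 on hand, pool $4,407.00 (≈ $13.6440 each)
Oct 8, sell 251: 251/323 × $4,407.00 → $3,424.63
After Oct 11: 190 on hand, pool $2,634.37 (≈ $13.8651 each)
Oct 12, sell 115: 115/190 × $2,634.37 → $1,594.48
After Oct 14: 232 on hand, pool $3,080.89 (≈ $13.2797 each)
Oct 17, sell 95: 95/232 × $3,080.89 → $1,261.57
Total COGS = $5,355.00 + $3,424.63 + $1,594.48 + $1,261.57 = $11,635.68
Ending inventory (cost pool remaining) = $1,819.32

COGS = $11,635.68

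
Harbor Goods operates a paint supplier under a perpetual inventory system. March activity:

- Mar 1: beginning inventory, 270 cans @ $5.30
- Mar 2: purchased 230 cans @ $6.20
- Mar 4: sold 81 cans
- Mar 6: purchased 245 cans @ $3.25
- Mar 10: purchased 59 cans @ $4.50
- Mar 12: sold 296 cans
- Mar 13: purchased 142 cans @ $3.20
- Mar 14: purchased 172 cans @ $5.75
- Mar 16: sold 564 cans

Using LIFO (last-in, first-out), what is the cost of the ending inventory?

Mar 4, 81 sold [LIFO — newest first]: 81 @ $6.20 = $502.20
Mar 12, 296 sold [LIFO — newest first]: 59 @ $4.50 + 237 @ $3.25 = $1,035.75
Mar 16, 564 sold [LIFO — newest first]: 172 @ $5.75 + 142 @ $3.20 + 8 @ $3.25 + 149 @ $6.20 + 93 @ $5.30 = $2,886.10
Total COGS = $502.20 + $1,035.75 + $2,886.10 = $4,424.05
Ending inventory: 177 @ $5.30 = $938.10

Ending inventory = $938.10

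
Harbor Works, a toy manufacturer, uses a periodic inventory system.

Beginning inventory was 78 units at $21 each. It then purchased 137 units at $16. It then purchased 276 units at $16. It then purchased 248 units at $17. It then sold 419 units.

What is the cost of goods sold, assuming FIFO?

COGS = $7,094

Sale 1 (419) [FIFO — oldest first]: 78 @ $21 + 137 @ $16 + 204 @ $16 = $7,094
Ending inventory: 72 @ $16 + 248 @ $17 = $5,368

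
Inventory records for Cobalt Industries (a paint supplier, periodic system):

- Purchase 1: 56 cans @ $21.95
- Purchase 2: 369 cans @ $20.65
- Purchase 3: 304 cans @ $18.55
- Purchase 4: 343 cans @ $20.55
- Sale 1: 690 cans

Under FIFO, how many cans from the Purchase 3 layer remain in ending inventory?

Sale 1 (690) [FIFO — oldest first]: 56 @ $21.95 + 369 @ $20.65 + 265 @ $18.55 = $13,764.80
Ending inventory: 39 @ $18.55 + 343 @ $20.55 = $7,772.10

39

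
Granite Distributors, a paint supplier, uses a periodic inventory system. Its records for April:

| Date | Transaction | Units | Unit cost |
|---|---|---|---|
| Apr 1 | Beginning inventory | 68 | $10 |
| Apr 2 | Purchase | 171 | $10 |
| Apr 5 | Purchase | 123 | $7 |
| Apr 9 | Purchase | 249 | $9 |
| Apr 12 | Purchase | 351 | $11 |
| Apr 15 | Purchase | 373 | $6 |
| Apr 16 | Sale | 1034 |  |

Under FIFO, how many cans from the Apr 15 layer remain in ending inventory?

301

Apr 16, 1034 sold [FIFO — oldest first]: 68 @ $10 + 171 @ $10 + 123 @ $7 + 249 @ $9 + 351 @ $11 + 72 @ $6 = $9,785
Ending inventory: 301 @ $6 = $1,806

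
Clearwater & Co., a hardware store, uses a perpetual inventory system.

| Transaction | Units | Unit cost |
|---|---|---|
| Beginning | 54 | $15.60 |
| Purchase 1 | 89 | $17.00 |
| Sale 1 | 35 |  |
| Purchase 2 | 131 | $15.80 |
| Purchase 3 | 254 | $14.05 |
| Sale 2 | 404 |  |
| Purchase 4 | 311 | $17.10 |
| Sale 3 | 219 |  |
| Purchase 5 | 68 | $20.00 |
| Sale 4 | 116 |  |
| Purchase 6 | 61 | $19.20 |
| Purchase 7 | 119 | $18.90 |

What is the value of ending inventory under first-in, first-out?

Sale 1 (35) [FIFO — oldest first]: 35 @ $15.60 = $546.00
Sale 2 (404) [FIFO — oldest first]: 19 @ $15.60 + 89 @ $17.00 + 131 @ $15.80 + 165 @ $14.05 = $6,197.45
Sale 3 (219) [FIFO — oldest first]: 89 @ $14.05 + 130 @ $17.10 = $3,473.45
Sale 4 (116) [FIFO — oldest first]: 116 @ $17.10 = $1,983.60
Total COGS = $546.00 + $6,197.45 + $3,473.45 + $1,983.60 = $12,200.50
Ending inventory: 65 @ $17.10 + 68 @ $20.00 + 61 @ $19.20 + 119 @ $18.90 = $5,891.80
Check: goods available $18,092.30 = COGS $12,200.50 + ending $5,891.80

Ending inventory = $5,891.80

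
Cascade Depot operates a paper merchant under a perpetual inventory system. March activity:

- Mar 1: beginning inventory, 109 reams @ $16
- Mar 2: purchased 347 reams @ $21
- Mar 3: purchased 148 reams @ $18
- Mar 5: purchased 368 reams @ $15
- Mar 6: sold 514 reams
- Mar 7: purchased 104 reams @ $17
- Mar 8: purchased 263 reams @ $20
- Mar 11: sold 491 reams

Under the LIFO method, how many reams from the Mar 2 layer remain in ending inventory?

225

Mar 6, 514 sold [LIFO — newest first]: 368 @ $15 + 146 @ $18 = $8,148
Mar 11, 491 sold [LIFO — newest first]: 263 @ $20 + 104 @ $17 + 2 @ $18 + 122 @ $21 = $9,626
Total COGS = $8,148 + $9,626 = $17,774
Ending inventory: 109 @ $16 + 225 @ $21 = $6,469
Check: goods available $24,243 = COGS $17,774 + ending $6,469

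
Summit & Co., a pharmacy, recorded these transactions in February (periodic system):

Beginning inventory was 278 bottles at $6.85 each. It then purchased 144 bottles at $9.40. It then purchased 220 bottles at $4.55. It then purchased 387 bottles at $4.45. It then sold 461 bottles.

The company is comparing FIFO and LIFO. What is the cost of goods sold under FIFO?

FIFO COGS: 278 @ $6.85 + 144 @ $9.40 + 39 @ $4.55 = $3,435.35
LIFO COGS: 387 @ $4.45 + 74 @ $4.55 = $2,058.85

COGS = $3,435.35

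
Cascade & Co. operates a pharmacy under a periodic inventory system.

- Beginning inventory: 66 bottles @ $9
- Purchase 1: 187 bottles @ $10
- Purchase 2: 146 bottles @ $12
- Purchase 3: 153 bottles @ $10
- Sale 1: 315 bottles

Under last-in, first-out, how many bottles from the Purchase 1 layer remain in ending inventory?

171

Sale 1 (315) [LIFO — newest first]: 153 @ $10 + 146 @ $12 + 16 @ $10 = $3,442
Ending inventory: 66 @ $9 + 171 @ $10 = $2,304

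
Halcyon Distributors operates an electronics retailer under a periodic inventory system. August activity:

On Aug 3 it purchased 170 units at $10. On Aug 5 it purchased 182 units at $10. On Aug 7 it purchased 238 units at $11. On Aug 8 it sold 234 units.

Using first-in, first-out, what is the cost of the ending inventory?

Ending inventory = $3,798

Aug 8, 234 sold [FIFO — oldest first]: 170 @ $10 + 64 @ $10 = $2,340
Ending inventory: 118 @ $10 + 238 @ $11 = $3,798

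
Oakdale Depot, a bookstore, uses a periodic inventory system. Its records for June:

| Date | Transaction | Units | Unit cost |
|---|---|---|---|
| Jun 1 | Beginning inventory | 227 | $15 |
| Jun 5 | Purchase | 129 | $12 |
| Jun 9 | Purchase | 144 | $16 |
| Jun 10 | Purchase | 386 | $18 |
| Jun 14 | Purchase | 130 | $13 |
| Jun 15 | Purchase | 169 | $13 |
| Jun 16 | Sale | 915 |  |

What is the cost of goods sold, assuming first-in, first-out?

COGS = $14,582

Jun 16, 915 sold [FIFO — oldest first]: 227 @ $15 + 129 @ $12 + 144 @ $16 + 386 @ $18 + 29 @ $13 = $14,582
Ending inventory: 101 @ $13 + 169 @ $13 = $3,510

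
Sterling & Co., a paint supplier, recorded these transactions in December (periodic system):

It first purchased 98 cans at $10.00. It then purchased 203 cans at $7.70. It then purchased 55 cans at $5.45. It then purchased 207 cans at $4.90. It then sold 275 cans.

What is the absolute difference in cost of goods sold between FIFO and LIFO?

FIFO COGS: 98 @ $10.00 + 177 @ $7.70 = $2,342.90
LIFO COGS: 207 @ $4.90 + 55 @ $5.45 + 13 @ $7.70 = $1,414.15
Difference = |$2,342.90 − $1,414.15| = $928.75

$928.75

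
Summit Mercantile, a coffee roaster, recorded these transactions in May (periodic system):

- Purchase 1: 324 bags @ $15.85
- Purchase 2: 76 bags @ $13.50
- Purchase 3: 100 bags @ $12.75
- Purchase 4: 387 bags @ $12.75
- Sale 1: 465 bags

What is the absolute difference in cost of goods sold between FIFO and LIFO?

FIFO COGS: 324 @ $15.85 + 76 @ $13.50 + 65 @ $12.75 = $6,990.15
LIFO COGS: 387 @ $12.75 + 78 @ $12.75 = $5,928.75
Difference = |$6,990.15 − $5,928.75| = $1,061.40

$1,061.40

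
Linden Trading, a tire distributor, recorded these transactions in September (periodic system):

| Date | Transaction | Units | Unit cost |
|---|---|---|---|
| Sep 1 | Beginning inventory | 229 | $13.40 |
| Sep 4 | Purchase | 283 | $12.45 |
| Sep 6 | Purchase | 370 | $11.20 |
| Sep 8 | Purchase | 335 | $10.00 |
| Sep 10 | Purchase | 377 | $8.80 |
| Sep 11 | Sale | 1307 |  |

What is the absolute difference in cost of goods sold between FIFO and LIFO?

FIFO COGS: 229 @ $13.40 + 283 @ $12.45 + 370 @ $11.20 + 335 @ $10.00 + 90 @ $8.80 = $14,877.95
LIFO COGS: 377 @ $8.80 + 335 @ $10.00 + 370 @ $11.20 + 225 @ $12.45 = $13,612.85
Difference = |$14,877.95 − $13,612.85| = $1,265.10

$1,265.10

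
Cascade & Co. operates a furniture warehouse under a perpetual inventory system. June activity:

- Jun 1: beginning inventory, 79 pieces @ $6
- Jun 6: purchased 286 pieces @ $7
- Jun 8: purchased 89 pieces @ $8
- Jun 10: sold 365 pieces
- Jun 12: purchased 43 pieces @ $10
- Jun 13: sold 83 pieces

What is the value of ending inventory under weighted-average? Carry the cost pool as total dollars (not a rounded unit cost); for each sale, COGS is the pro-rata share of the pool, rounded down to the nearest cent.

Ending inventory = $391.62

After Jun 1: 79 on hand, pool $474.00 (≈ $6.0000 each)
After Jun 6: 365 on hand, pool $2,476.00 (≈ $6.7836 each)
After Jun 8: 454 on hand, pool $3,188.00 (≈ $7.0220 each)
Jun 10, sell 365: 365/454 × $3,188.00 → $2,563.03
After Jun 12: 132 on hand, pool $1,054.97 (≈ $7.9922 each)
Jun 13, sell 83: 83/132 × $1,054.97 → $663.35
Total COGS = $2,563.03 + $663.35 = $3,226.38
Ending inventory (cost pool remaining) = $391.62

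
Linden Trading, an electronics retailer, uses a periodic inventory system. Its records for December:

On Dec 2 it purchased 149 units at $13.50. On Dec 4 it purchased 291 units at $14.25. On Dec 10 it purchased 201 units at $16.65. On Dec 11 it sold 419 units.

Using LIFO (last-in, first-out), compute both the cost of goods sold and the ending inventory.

COGS = $6,453.15; ending inventory = $3,051.75

Dec 11, 419 sold [LIFO — newest first]: 201 @ $16.65 + 218 @ $14.25 = $6,453.15
Ending inventory: 149 @ $13.50 + 73 @ $14.25 = $3,051.75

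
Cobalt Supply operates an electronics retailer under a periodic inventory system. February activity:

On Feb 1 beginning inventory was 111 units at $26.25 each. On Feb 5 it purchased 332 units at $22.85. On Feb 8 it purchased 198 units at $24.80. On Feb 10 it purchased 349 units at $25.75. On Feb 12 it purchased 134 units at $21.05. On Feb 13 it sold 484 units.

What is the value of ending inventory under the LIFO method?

Feb 13, 484 sold [LIFO — newest first]: 134 @ $21.05 + 349 @ $25.75 + 1 @ $24.80 = $11,832.25
Ending inventory: 111 @ $26.25 + 332 @ $22.85 + 197 @ $24.80 = $15,385.55
Check: goods available $27,217.80 = COGS $11,832.25 + ending $15,385.55

Ending inventory = $15,385.55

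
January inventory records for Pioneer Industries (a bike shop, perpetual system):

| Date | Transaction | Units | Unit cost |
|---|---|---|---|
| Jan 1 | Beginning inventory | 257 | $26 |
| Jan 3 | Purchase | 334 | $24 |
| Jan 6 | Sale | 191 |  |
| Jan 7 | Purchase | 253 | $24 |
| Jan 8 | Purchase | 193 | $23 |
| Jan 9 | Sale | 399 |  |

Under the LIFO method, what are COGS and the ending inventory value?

COGS = $13,967; ending inventory = $11,242

Jan 6, 191 sold [LIFO — newest first]: 191 @ $24 = $4,584
Jan 9, 399 sold [LIFO — newest first]: 193 @ $23 + 206 @ $24 = $9,383
Total COGS = $4,584 + $9,383 = $13,967
Ending inventory: 257 @ $26 + 143 @ $24 + 47 @ $24 = $11,242
Check: goods available $25,209 = COGS $13,967 + ending $11,242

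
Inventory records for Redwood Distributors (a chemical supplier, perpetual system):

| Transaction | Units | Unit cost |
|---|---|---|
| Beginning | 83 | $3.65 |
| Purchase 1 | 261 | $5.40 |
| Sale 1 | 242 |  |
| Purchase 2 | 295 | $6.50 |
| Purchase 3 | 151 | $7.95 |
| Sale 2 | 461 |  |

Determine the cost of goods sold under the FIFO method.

COGS = $4,138.65

Sale 1 (242) [FIFO — oldest first]: 83 @ $3.65 + 159 @ $5.40 = $1,161.55
Sale 2 (461) [FIFO — oldest first]: 102 @ $5.40 + 295 @ $6.50 + 64 @ $7.95 = $2,977.10
Total COGS = $1,161.55 + $2,977.10 = $4,138.65
Ending inventory: 87 @ $7.95 = $691.65
Check: goods available $4,830.30 = COGS $4,138.65 + ending $691.65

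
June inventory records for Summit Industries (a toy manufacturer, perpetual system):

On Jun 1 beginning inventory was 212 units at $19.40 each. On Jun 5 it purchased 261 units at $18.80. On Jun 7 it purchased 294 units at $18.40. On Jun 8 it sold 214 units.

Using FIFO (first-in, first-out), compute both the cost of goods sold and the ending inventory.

Jun 8, 214 sold [FIFO — oldest first]: 212 @ $19.40 + 2 @ $18.80 = $4,150.40
Ending inventory: 259 @ $18.80 + 294 @ $18.40 = $10,278.80

COGS = $4,150.40; ending inventory = $10,278.80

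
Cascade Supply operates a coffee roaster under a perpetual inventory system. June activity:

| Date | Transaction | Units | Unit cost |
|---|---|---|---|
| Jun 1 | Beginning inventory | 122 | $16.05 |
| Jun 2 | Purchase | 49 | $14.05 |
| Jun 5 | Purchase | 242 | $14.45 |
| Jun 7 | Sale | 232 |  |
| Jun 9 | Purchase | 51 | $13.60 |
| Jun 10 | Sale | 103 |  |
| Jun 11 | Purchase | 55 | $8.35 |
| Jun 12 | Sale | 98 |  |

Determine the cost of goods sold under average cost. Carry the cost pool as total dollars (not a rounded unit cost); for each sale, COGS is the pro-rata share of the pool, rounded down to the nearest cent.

After Jun 1: 122 on hand, pool $1,958.10 (≈ $16.0500 each)
After Jun 2: 171 on hand, pool $2,646.55 (≈ $15.4769 each)
After Jun 5: 413 on hand, pool $6,143.45 (≈ $14.8752 each)
Jun 7, sell 232: 232/413 × $6,143.45 → $3,451.04
After Jun 9: 232 on hand, pool $3,386.01 (≈ $14.5949 each)
Jun 10, sell 103: 103/232 × $3,386.01 → $1,503.27
After Jun 11: 184 on hand, pool $2,341.99 (≈ $12.7282 each)
Jun 12, sell 98: 98/184 × $2,341.99 → $1,247.36
Total COGS = $3,451.04 + $1,503.27 + $1,247.36 = $6,201.67
Ending inventory (cost pool remaining) = $1,094.63
Check: goods available $7,296.30 = COGS $6,201.67 + ending $1,094.63

COGS = $6,201.67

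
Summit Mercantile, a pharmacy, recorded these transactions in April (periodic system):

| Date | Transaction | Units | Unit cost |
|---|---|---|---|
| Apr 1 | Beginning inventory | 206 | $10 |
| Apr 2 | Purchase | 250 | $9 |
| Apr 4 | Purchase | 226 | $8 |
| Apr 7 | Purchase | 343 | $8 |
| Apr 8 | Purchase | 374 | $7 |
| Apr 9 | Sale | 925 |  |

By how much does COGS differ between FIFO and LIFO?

$1,036

FIFO COGS: 206 @ $10 + 250 @ $9 + 226 @ $8 + 243 @ $8 = $8,062
LIFO COGS: 374 @ $7 + 343 @ $8 + 208 @ $8 = $7,026
Difference = |$8,062 − $7,026| = $1,036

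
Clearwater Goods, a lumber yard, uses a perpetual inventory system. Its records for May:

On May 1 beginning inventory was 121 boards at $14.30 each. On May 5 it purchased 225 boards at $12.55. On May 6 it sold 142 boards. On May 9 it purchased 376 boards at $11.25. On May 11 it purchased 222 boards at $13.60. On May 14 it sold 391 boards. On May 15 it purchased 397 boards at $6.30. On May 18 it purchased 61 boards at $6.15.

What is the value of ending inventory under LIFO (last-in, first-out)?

Ending inventory = $7,976.95

May 6, 142 sold [LIFO — newest first]: 142 @ $12.55 = $1,782.10
May 14, 391 sold [LIFO — newest first]: 222 @ $13.60 + 169 @ $11.25 = $4,920.45
Total COGS = $1,782.10 + $4,920.45 = $6,702.55
Ending inventory: 121 @ $14.30 + 83 @ $12.55 + 207 @ $11.25 + 397 @ $6.30 + 61 @ $6.15 = $7,976.95
Check: goods available $14,679.50 = COGS $6,702.55 + ending $7,976.95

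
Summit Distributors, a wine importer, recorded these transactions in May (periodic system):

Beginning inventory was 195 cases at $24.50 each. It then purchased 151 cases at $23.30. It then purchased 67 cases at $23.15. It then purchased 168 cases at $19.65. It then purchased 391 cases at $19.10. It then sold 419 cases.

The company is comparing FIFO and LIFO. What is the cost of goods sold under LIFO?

FIFO COGS: 195 @ $24.50 + 151 @ $23.30 + 67 @ $23.15 + 6 @ $19.65 = $9,964.75
LIFO COGS: 391 @ $19.10 + 28 @ $19.65 = $8,018.30

COGS = $8,018.30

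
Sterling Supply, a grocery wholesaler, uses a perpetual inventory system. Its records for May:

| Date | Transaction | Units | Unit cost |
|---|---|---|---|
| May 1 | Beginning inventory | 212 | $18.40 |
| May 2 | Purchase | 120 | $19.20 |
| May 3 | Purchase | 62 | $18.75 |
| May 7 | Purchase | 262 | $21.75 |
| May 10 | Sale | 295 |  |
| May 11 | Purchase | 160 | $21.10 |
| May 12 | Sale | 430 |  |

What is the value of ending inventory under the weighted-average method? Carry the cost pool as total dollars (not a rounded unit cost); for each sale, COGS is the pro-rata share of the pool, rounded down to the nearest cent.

Ending inventory = $1,845.54

After May 1: 212 on hand, pool $3,900.80 (≈ $18.4000 each)
After May 2: 332 on hand, pool $6,204.80 (≈ $18.6892 each)
After May 3: 394 on hand, pool $7,367.30 (≈ $18.6987 each)
After May 7: 656 on hand, pool $13,065.80 (≈ $19.9174 each)
May 10, sell 295: 295/656 × $13,065.80 → $5,875.62
After May 11: 521 on hand, pool $10,566.18 (≈ $20.2806 each)
May 12, sell 430: 430/521 × $10,566.18 → $8,720.64
Total COGS = $5,875.62 + $8,720.64 = $14,596.26
Ending inventory (cost pool remaining) = $1,845.54
Check: goods available $16,441.80 = COGS $14,596.26 + ending $1,845.54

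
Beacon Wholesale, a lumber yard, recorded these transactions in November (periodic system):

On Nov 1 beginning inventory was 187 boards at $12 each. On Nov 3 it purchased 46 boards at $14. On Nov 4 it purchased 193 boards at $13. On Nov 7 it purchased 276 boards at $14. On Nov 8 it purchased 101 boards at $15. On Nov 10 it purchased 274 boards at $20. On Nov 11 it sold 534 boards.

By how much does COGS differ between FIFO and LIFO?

FIFO COGS: 187 @ $12 + 46 @ $14 + 193 @ $13 + 108 @ $14 = $6,909
LIFO COGS: 274 @ $20 + 101 @ $15 + 159 @ $14 = $9,221
Difference = |$6,909 − $9,221| = $2,312

$2,312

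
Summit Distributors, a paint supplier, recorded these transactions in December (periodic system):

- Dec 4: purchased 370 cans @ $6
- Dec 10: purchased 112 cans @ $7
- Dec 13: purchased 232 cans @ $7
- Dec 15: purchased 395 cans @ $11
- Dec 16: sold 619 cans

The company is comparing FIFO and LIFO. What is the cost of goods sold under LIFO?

FIFO COGS: 370 @ $6 + 112 @ $7 + 137 @ $7 = $3,963
LIFO COGS: 395 @ $11 + 224 @ $7 = $5,913

COGS = $5,913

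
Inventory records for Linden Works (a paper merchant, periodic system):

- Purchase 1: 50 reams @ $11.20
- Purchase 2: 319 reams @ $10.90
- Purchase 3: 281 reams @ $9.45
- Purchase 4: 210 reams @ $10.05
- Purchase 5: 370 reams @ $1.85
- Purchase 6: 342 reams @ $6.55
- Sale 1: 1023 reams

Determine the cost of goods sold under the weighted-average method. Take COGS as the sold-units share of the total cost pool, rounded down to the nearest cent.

COGS = $7,631.92

Sale 1, sell 1023: 1023/1572 × $11,727.65 → $7,631.92
Ending inventory (cost pool remaining) = $4,095.73
Check: goods available $11,727.65 = COGS $7,631.92 + ending $4,095.73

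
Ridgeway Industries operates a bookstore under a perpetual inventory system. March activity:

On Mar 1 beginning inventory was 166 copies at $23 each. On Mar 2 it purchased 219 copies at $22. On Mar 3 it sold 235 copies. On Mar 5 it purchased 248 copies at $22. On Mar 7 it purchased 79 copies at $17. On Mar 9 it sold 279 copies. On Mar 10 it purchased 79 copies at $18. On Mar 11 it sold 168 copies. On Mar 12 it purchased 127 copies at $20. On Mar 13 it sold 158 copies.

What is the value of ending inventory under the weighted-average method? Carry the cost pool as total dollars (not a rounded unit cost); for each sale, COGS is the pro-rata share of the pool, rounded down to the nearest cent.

Ending inventory = $1,573.13

After Mar 1: 166 on hand, pool $3,818.00 (≈ $23.0000 each)
After Mar 2: 385 on hand, pool $8,636.00 (≈ $22.4312 each)
Mar 3, sell 235: 235/385 × $8,636.00 → $5,271.32
After Mar 5: 398 on hand, pool $8,820.68 (≈ $22.1625 each)
After Mar 7: 477 on hand, pool $10,163.68 (≈ $21.3075 each)
Mar 9, sell 279: 279/477 × $10,163.68 → $5,944.79
After Mar 10: 277 on hand, pool $5,640.89 (≈ $20.3642 each)
Mar 11, sell 168: 168/277 × $5,640.89 → $3,421.18
After Mar 12: 236 on hand, pool $4,759.71 (≈ $20.1683 each)
Mar 13, sell 158: 158/236 × $4,759.71 → $3,186.58
Total COGS = $5,271.32 + $5,944.79 + $3,421.18 + $3,186.58 = $17,823.87
Ending inventory (cost pool remaining) = $1,573.13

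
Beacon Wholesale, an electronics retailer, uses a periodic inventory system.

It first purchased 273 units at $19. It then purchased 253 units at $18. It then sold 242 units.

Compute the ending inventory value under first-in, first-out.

Sale 1 (242) [FIFO — oldest first]: 242 @ $19 = $4,598
Ending inventory: 31 @ $19 + 253 @ $18 = $5,143

Ending inventory = $5,143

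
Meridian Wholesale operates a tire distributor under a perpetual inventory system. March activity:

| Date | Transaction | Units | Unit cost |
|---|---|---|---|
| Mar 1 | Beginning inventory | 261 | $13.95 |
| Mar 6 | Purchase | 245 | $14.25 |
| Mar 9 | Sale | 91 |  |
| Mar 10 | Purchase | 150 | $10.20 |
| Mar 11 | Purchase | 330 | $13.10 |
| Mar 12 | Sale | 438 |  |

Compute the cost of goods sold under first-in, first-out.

Mar 9, 91 sold [FIFO — oldest first]: 91 @ $13.95 = $1,269.45
Mar 12, 438 sold [FIFO — oldest first]: 170 @ $13.95 + 245 @ $14.25 + 23 @ $10.20 = $6,097.35
Total COGS = $1,269.45 + $6,097.35 = $7,366.80
Ending inventory: 127 @ $10.20 + 330 @ $13.10 = $5,618.40

COGS = $7,366.80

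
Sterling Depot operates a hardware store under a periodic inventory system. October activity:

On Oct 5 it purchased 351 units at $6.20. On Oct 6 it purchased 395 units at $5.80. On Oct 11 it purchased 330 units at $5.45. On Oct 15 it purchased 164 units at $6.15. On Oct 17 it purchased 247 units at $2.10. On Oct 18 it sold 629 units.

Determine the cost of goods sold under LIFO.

Oct 18, 629 sold [LIFO — newest first]: 247 @ $2.10 + 164 @ $6.15 + 218 @ $5.45 = $2,715.40
Ending inventory: 351 @ $6.20 + 395 @ $5.80 + 112 @ $5.45 = $5,077.60

COGS = $2,715.40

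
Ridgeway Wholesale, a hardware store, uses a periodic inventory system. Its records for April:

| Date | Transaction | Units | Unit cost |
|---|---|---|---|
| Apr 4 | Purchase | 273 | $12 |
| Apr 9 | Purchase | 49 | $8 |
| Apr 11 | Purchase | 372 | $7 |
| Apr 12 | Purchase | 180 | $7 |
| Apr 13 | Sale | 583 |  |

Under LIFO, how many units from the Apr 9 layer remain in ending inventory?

18

Apr 13, 583 sold [LIFO — newest first]: 180 @ $7 + 372 @ $7 + 31 @ $8 = $4,112
Ending inventory: 273 @ $12 + 18 @ $8 = $3,420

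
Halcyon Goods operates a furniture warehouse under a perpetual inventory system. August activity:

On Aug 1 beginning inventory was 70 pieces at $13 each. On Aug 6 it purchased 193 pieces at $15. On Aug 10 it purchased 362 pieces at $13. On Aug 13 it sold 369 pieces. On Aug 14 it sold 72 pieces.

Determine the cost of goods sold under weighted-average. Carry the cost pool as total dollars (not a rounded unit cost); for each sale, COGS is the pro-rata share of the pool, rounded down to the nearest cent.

After Aug 1: 70 on hand, pool $910.00 (≈ $13.0000 each)
After Aug 6: 263 on hand, pool $3,805.00 (≈ $14.4677 each)
After Aug 10: 625 on hand, pool $8,511.00 (≈ $13.6176 each)
Aug 13, sell 369: 369/625 × $8,511.00 → $5,024.89
Aug 14, sell 72: 72/256 × $3,486.11 → $980.46
Total COGS = $5,024.89 + $980.46 = $6,005.35
Ending inventory (cost pool remaining) = $2,505.65

COGS = $6,005.35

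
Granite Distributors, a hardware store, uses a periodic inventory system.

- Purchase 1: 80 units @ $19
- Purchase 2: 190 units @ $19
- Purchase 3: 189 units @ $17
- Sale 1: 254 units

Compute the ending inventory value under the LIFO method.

Ending inventory = $3,895

Sale 1 (254) [LIFO — newest first]: 189 @ $17 + 65 @ $19 = $4,448
Ending inventory: 80 @ $19 + 125 @ $19 = $3,895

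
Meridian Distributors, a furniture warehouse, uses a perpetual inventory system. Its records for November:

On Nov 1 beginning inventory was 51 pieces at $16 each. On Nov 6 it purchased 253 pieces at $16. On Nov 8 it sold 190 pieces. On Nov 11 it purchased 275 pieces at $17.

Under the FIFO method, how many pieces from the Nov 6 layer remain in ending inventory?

114

Nov 8, 190 sold [FIFO — oldest first]: 51 @ $16 + 139 @ $16 = $3,040
Ending inventory: 114 @ $16 + 275 @ $17 = $6,499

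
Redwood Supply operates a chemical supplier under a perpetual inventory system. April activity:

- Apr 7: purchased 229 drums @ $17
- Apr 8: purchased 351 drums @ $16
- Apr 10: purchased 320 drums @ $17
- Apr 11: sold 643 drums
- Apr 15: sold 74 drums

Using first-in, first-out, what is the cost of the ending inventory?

Apr 11, 643 sold [FIFO — oldest first]: 229 @ $17 + 351 @ $16 + 63 @ $17 = $10,580
Apr 15, 74 sold [FIFO — oldest first]: 74 @ $17 = $1,258
Total COGS = $10,580 + $1,258 = $11,838
Ending inventory: 183 @ $17 = $3,111
Check: goods available $14,949 = COGS $11,838 + ending $3,111

Ending inventory = $3,111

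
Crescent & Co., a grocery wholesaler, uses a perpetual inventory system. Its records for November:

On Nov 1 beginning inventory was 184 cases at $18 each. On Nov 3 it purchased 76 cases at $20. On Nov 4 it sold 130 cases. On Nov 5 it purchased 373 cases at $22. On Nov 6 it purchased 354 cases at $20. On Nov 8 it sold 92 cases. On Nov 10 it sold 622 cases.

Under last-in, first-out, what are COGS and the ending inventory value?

COGS = $17,492; ending inventory = $2,626

Nov 4, 130 sold [LIFO — newest first]: 76 @ $20 + 54 @ $18 = $2,492
Nov 8, 92 sold [LIFO — newest first]: 92 @ $20 = $1,840
Nov 10, 622 sold [LIFO — newest first]: 262 @ $20 + 360 @ $22 = $13,160
Total COGS = $2,492 + $1,840 + $13,160 = $17,492
Ending inventory: 130 @ $18 + 13 @ $22 = $2,626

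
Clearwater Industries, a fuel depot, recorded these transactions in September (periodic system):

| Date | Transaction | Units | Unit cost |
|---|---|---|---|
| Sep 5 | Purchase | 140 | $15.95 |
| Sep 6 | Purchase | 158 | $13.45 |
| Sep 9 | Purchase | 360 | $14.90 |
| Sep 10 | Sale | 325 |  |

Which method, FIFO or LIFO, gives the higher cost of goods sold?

LIFO

FIFO COGS: 140 @ $15.95 + 158 @ $13.45 + 27 @ $14.90 = $4,760.40
LIFO COGS: 325 @ $14.90 = $4,842.50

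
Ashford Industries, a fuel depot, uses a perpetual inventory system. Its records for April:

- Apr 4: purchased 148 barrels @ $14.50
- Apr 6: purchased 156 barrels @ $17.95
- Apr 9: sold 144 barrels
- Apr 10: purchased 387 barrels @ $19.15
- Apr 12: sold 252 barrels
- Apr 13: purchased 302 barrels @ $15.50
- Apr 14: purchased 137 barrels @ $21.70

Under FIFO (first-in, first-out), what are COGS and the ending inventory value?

COGS = $6,708.00; ending inventory = $13,303.15

Apr 9, 144 sold [FIFO — oldest first]: 144 @ $14.50 = $2,088.00
Apr 12, 252 sold [FIFO — oldest first]: 4 @ $14.50 + 156 @ $17.95 + 92 @ $19.15 = $4,620.00
Total COGS = $2,088.00 + $4,620.00 = $6,708.00
Ending inventory: 295 @ $19.15 + 302 @ $15.50 + 137 @ $21.70 = $13,303.15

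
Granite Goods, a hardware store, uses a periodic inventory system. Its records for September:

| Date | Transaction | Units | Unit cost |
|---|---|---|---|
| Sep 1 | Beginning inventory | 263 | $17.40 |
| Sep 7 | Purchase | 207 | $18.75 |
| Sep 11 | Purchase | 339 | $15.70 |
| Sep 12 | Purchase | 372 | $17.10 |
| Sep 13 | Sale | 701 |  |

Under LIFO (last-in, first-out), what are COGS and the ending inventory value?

Sep 13, 701 sold [LIFO — newest first]: 372 @ $17.10 + 329 @ $15.70 = $11,526.50
Ending inventory: 263 @ $17.40 + 207 @ $18.75 + 10 @ $15.70 = $8,614.45

COGS = $11,526.50; ending inventory = $8,614.45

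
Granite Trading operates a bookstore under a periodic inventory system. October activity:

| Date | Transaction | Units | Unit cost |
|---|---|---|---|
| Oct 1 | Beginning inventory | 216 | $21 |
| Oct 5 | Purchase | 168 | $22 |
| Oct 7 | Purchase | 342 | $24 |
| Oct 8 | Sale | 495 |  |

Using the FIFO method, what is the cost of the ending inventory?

Oct 8, 495 sold [FIFO — oldest first]: 216 @ $21 + 168 @ $22 + 111 @ $24 = $10,896
Ending inventory: 231 @ $24 = $5,544

Ending inventory = $5,544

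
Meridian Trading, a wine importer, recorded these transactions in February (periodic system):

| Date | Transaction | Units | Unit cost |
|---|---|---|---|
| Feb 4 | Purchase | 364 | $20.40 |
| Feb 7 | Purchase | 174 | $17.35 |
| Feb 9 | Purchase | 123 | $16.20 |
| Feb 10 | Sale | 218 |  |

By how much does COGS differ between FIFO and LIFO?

$806.35

FIFO COGS: 218 @ $20.40 = $4,447.20
LIFO COGS: 123 @ $16.20 + 95 @ $17.35 = $3,640.85
Difference = |$4,447.20 − $3,640.85| = $806.35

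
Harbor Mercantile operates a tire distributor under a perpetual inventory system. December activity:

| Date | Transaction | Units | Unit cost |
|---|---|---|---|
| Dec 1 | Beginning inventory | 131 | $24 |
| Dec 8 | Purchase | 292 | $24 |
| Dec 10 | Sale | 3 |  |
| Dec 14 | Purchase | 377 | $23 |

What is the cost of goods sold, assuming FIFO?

COGS = $72

Dec 10, 3 sold [FIFO — oldest first]: 3 @ $24 = $72
Ending inventory: 128 @ $24 + 292 @ $24 + 377 @ $23 = $18,751
Check: goods available $18,823 = COGS $72 + ending $18,751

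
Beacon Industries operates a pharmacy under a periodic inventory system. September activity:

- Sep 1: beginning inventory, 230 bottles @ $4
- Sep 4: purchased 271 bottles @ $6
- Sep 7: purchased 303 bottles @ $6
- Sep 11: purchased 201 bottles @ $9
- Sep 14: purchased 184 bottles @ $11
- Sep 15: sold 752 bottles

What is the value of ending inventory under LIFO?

Sep 15, 752 sold [LIFO — newest first]: 184 @ $11 + 201 @ $9 + 303 @ $6 + 64 @ $6 = $6,035
Ending inventory: 230 @ $4 + 207 @ $6 = $2,162

Ending inventory = $2,162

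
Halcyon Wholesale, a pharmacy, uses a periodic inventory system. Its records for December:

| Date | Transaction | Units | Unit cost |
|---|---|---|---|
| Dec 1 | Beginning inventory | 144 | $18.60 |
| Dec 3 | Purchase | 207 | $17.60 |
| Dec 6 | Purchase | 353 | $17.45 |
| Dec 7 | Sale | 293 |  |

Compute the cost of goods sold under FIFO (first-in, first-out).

Dec 7, 293 sold [FIFO — oldest first]: 144 @ $18.60 + 149 @ $17.60 = $5,300.80
Ending inventory: 58 @ $17.60 + 353 @ $17.45 = $7,180.65

COGS = $5,300.80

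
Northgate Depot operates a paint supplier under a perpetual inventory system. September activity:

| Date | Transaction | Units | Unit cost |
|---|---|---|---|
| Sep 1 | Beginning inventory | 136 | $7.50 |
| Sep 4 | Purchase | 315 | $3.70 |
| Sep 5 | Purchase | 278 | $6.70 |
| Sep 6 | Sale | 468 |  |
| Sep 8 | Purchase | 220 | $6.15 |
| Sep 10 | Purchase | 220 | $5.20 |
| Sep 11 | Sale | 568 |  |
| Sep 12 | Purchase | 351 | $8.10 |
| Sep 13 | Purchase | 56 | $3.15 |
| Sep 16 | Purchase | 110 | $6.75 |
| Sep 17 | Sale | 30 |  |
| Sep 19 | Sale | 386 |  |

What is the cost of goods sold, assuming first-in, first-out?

COGS = $8,837.40

Sep 6, 468 sold [FIFO — oldest first]: 136 @ $7.50 + 315 @ $3.70 + 17 @ $6.70 = $2,299.40
Sep 11, 568 sold [FIFO — oldest first]: 261 @ $6.70 + 220 @ $6.15 + 87 @ $5.20 = $3,554.10
Sep 17, 30 sold [FIFO — oldest first]: 30 @ $5.20 = $156.00
Sep 19, 386 sold [FIFO — oldest first]: 103 @ $5.20 + 283 @ $8.10 = $2,827.90
Total COGS = $2,299.40 + $3,554.10 + $156.00 + $2,827.90 = $8,837.40
Ending inventory: 68 @ $8.10 + 56 @ $3.15 + 110 @ $6.75 = $1,469.70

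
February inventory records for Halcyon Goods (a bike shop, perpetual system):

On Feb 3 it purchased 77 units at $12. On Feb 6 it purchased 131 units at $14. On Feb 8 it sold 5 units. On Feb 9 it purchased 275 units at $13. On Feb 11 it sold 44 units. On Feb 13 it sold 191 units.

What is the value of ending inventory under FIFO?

Ending inventory = $3,159

Feb 8, 5 sold [FIFO — oldest first]: 5 @ $12 = $60
Feb 11, 44 sold [FIFO — oldest first]: 44 @ $12 = $528
Feb 13, 191 sold [FIFO — oldest first]: 28 @ $12 + 131 @ $14 + 32 @ $13 = $2,586
Total COGS = $60 + $528 + $2,586 = $3,174
Ending inventory: 243 @ $13 = $3,159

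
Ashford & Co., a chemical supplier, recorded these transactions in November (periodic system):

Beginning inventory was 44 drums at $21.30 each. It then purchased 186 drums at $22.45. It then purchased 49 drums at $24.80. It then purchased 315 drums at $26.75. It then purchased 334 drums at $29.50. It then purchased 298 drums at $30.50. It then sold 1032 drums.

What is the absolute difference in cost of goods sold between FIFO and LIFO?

$1,612.30

FIFO COGS: 44 @ $21.30 + 186 @ $22.45 + 49 @ $24.80 + 315 @ $26.75 + 334 @ $29.50 + 104 @ $30.50 = $27,779.35
LIFO COGS: 298 @ $30.50 + 334 @ $29.50 + 315 @ $26.75 + 49 @ $24.80 + 36 @ $22.45 = $29,391.65
Difference = |$27,779.35 − $29,391.65| = $1,612.30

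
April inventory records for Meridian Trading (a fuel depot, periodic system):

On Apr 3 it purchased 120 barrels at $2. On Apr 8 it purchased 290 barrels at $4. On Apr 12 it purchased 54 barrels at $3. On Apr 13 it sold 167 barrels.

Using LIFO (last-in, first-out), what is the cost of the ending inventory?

Ending inventory = $948

Apr 13, 167 sold [LIFO — newest first]: 54 @ $3 + 113 @ $4 = $614
Ending inventory: 120 @ $2 + 177 @ $4 = $948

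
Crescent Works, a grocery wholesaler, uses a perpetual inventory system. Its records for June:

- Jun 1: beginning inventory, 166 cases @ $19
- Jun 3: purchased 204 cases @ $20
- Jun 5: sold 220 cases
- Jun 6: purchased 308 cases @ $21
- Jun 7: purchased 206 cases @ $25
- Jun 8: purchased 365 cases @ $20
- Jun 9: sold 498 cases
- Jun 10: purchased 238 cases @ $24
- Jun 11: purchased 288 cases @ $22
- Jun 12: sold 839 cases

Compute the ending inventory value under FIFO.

Jun 5, 220 sold [FIFO — oldest first]: 166 @ $19 + 54 @ $20 = $4,234
Jun 9, 498 sold [FIFO — oldest first]: 150 @ $20 + 308 @ $21 + 40 @ $25 = $10,468
Jun 12, 839 sold [FIFO — oldest first]: 166 @ $25 + 365 @ $20 + 238 @ $24 + 70 @ $22 = $18,702
Total COGS = $4,234 + $10,468 + $18,702 = $33,404
Ending inventory: 218 @ $22 = $4,796

Ending inventory = $4,796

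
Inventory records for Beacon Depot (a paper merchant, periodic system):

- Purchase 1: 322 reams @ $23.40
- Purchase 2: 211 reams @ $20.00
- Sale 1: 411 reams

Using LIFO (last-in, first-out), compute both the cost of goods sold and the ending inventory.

COGS = $8,900.00; ending inventory = $2,854.80

Sale 1 (411) [LIFO — newest first]: 211 @ $20.00 + 200 @ $23.40 = $8,900.00
Ending inventory: 122 @ $23.40 = $2,854.80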